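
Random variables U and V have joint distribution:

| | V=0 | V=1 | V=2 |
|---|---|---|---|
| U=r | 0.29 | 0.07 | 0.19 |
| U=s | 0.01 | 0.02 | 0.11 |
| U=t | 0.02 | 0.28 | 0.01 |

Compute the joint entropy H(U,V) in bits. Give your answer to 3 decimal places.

H(U,V) = −Σ p(x,y)·log₂ p(x,y) over all 9 cells.
  cell (r,0): −0.29·log₂0.29 = 0.5179
  cell (r,1): −0.07·log₂0.07 = 0.2686
  cell (r,2): −0.19·log₂0.19 = 0.4552
  cell (s,0): −0.01·log₂0.01 = 0.0664
  cell (s,1): −0.02·log₂0.02 = 0.1129
  cell (s,2): −0.11·log₂0.11 = 0.3503
  cell (t,0): −0.02·log₂0.02 = 0.1129
  cell (t,1): −0.28·log₂0.28 = 0.5142
  cell (t,2): −0.01·log₂0.01 = 0.0664
Sum = 2.465 bits.

2.465 bits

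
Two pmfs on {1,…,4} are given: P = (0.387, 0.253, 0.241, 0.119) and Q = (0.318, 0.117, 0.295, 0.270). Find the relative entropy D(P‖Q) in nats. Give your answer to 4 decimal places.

0.1249 nats

D(P‖Q) = Σ p·ln(p/q).
  0.387·ln(0.387/0.318) = 0.07600
  0.253·ln(0.253/0.117) = 0.19512
  0.241·ln(0.241/0.295) = -0.04872
  0.119·ln(0.119/0.270) = -0.09750
D(P‖Q) = 0.1249 nats.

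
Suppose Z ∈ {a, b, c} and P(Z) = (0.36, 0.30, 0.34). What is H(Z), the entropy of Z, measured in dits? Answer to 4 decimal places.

H(Z) = −Σ p·log₁₀ p.
  −(0.36)·log₁₀(0.36) = 0.15973
  −(0.30)·log₁₀(0.30) = 0.15686
  −(0.34)·log₁₀(0.34) = 0.15930
Sum: 0.15973 + 0.15686 + 0.15930 = 0.4759 dits.

0.4759 dits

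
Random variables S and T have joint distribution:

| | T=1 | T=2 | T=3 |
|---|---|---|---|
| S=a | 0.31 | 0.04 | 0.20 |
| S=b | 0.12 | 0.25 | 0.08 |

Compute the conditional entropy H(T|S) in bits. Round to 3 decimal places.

Marginals: p(S) = (0.5500, 0.4500), p(T) = (0.4300, 0.2900, 0.2800).
H(T|S) = Σ p(S) · H(T|S=·).
  S=a: p=0.5500, H(T|S=a) = 1.2719
  S=b: p=0.4500, H(T|S=b) = 1.4226
Weighted sum = 1.340 bits.

1.340 bits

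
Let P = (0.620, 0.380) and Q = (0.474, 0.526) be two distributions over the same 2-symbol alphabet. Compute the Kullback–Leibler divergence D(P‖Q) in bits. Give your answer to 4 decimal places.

D(P‖Q) = Σ p·log₂(p/q).
  0.620·log₂(0.620/0.474) = 0.24018
  0.380·log₂(0.380/0.526) = -0.17824
D(P‖Q) = 0.0619 bits.

0.0619 bits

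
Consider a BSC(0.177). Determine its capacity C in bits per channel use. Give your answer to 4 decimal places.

0.3265 bits

Binary symmetric channel: C = 1 − h₂(ε) where h₂ is the binary entropy function.
h₂(0.177) = −0.177·log₂0.177 − 0.823·log₂0.823 = 0.6735.
C = 1 − 0.6735 = 0.3265 bits per channel use.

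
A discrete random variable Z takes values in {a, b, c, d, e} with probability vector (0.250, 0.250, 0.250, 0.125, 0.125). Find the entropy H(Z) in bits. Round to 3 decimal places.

2.250 bits

H(Z) = −Σ p·log₂ p.
  −(0.250)·log₂(0.250) = 0.5000
  −(0.250)·log₂(0.250) = 0.5000
  −(0.250)·log₂(0.250) = 0.5000
  −(0.125)·log₂(0.125) = 0.3750
  −(0.125)·log₂(0.125) = 0.3750
Sum: 0.5000 + 0.5000 + 0.5000 + 0.3750 + 0.3750 = 2.250 bits.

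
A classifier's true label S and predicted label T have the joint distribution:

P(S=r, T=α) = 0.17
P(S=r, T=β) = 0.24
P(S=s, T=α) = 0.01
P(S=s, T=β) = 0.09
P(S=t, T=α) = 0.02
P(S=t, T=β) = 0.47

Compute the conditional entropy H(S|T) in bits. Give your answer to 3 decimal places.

Chain rule: H(S|T) = H(S,T) − H(T).
Marginals: p(S) = (0.4100, 0.1000, 0.4900), p(T) = (0.2000, 0.8000).
H(S,T) = 1.9326 bits; H(T) = 0.7219 bits.
H(S|T) = 1.9326 − 0.7219 = 1.211 bits.

1.211 bits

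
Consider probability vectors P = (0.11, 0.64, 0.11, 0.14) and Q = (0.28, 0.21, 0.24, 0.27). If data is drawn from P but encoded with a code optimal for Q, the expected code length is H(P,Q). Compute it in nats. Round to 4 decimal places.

H(P,Q) = −Σ p·ln q.
  −0.11·ln(0.28) = 0.14003
  −0.64·ln(0.21) = 0.99881
  −0.11·ln(0.24) = 0.15698
  −0.14·ln(0.27) = 0.18331
H(P,Q) = 1.4791 nats.

1.4791 nats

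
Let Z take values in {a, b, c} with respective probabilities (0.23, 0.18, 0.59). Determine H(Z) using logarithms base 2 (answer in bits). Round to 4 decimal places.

1.3821 bits

H(Z) = −Σ p·log₂ p.
  −(0.23)·log₂(0.23) = 0.48767
  −(0.18)·log₂(0.18) = 0.44531
  −(0.59)·log₂(0.59) = 0.44912
Sum: 0.48767 + 0.44531 + 0.44912 = 1.3821 bits.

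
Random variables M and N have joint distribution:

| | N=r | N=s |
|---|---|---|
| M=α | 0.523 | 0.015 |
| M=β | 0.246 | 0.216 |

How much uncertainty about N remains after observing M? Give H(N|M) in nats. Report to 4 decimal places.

0.3877 nats

Chain rule: H(N|M) = H(M,N) − H(M).
Marginals: p(M) = (0.5380, 0.4620), p(N) = (0.7690, 0.2310).
H(M,N) = 1.0780 nats; H(M) = 0.6903 nats.
H(N|M) = 1.0780 − 0.6903 = 0.3877 nats.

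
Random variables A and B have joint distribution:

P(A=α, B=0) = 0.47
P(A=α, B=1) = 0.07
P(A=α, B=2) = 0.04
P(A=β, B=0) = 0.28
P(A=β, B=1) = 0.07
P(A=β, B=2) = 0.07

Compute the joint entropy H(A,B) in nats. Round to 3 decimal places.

1.398 nats

H(A,B) = −Σ p(x,y)·ln p(x,y) over all 6 cells.
  cell (α,0): −0.47·ln0.47 = 0.3549
  cell (α,1): −0.07·ln0.07 = 0.1861
  cell (α,2): −0.04·ln0.04 = 0.1288
  cell (β,0): −0.28·ln0.28 = 0.3564
  cell (β,1): −0.07·ln0.07 = 0.1861
  cell (β,2): −0.07·ln0.07 = 0.1861
Sum = 1.398 nats.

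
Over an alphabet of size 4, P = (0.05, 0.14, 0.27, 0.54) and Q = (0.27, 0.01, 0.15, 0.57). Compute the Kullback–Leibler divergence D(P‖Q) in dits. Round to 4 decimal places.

0.1801 dits

D(P‖Q) = Σ p·log₁₀(p/q).
  0.05·log₁₀(0.05/0.27) = -0.03662
  0.14·log₁₀(0.14/0.01) = 0.16046
  0.27·log₁₀(0.27/0.15) = 0.06892
  0.54·log₁₀(0.54/0.57) = -0.01268
D(P‖Q) = 0.1801 dits.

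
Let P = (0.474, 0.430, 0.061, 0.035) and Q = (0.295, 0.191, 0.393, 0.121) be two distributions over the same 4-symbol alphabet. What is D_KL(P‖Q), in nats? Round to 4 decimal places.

0.4167 nats

D(P‖Q) = Σ p·ln(p/q).
  0.474·ln(0.474/0.295) = 0.22479
  0.430·ln(0.430/0.191) = 0.34895
  0.061·ln(0.061/0.393) = -0.11364
  0.035·ln(0.035/0.121) = -0.04342
D(P‖Q) = 0.4167 nats.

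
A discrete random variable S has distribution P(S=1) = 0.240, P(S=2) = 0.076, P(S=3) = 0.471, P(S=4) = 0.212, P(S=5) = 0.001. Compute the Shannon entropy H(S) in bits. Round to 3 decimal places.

H(S) = −Σ p·log₂ p.
  −(0.240)·log₂(0.240) = 0.4941
  −(0.076)·log₂(0.076) = 0.2826
  −(0.471)·log₂(0.471) = 0.5116
  −(0.212)·log₂(0.212) = 0.4744
  −(0.001)·log₂(0.001) = 0.0100
Sum: 0.4941 + 0.2826 + 0.5116 + 0.4744 + 0.0100 = 1.773 bits.

1.773 bits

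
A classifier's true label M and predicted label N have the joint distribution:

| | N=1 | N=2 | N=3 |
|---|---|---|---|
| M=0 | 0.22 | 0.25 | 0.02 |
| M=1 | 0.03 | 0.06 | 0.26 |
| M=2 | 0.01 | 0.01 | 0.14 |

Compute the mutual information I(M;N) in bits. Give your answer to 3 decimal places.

Marginals: p(M) = (0.4900, 0.3500, 0.1600), p(N) = (0.2600, 0.3200, 0.4200).
I(M;N) = H(M) + H(N) − H(M,N).
H(M) = 1.4574, H(N) = 1.5570, H(M,N) = 2.5240.
I(M;N) = 1.4574 + 1.5570 − 2.5240 = 0.490 bits.

0.490 bits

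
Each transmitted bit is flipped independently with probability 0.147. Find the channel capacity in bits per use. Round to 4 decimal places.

0.3977 bits

Binary symmetric channel: C = 1 − h₂(ε) where h₂ is the binary entropy function.
h₂(0.147) = −0.147·log₂0.147 − 0.853·log₂0.853 = 0.6023.
C = 1 − 0.6023 = 0.3977 bits per channel use.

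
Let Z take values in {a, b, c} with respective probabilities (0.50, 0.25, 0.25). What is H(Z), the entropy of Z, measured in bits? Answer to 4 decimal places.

H(Z) = −Σ p·log₂ p.
  −(0.50)·log₂(0.50) = 0.50000
  −(0.25)·log₂(0.25) = 0.50000
  −(0.25)·log₂(0.25) = 0.50000
Sum: 0.50000 + 0.50000 + 0.50000 = 1.5000 bits.

1.5000 bits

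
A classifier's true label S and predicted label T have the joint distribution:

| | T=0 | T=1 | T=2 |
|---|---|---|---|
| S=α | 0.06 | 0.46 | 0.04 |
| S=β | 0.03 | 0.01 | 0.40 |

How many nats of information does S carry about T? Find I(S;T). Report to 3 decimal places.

0.446 nats

Marginals: p(S) = (0.5600, 0.4400), p(T) = (0.0900, 0.4700, 0.4400).
I(S;T) = H(S) + H(T) − H(S,T).
H(S) = 0.6859, H(T) = 0.9328, H(S,T) = 1.1725.
I(S;T) = 0.6859 + 0.9328 − 1.1725 = 0.446 nats.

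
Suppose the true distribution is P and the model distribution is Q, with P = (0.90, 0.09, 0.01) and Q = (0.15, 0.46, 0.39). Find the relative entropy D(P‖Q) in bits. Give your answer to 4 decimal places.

D(P‖Q) = Σ p·log₂(p/q).
  0.90·log₂(0.90/0.15) = 2.32647
  0.09·log₂(0.09/0.46) = -0.21183
  0.01·log₂(0.01/0.39) = -0.05285
D(P‖Q) = 2.0618 bits.

2.0618 bits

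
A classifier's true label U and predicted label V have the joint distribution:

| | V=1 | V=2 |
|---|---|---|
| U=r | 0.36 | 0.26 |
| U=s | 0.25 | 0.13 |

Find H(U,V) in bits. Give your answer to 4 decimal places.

H(U,V) = −Σ p(x,y)·log₂ p(x,y) over all 4 cells.
  cell (r,1): −0.36·log₂0.36 = 0.53062
  cell (r,2): −0.26·log₂0.26 = 0.50529
  cell (s,1): −0.25·log₂0.25 = 0.50000
  cell (s,2): −0.13·log₂0.13 = 0.38264
Sum = 1.9185 bits.

1.9185 bits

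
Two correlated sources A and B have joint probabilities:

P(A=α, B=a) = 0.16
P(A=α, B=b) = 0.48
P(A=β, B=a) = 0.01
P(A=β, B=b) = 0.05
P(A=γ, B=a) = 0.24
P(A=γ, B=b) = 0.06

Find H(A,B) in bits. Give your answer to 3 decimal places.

1.951 bits

H(A,B) = −Σ p(x,y)·log₂ p(x,y) over all 6 cells.
  cell (α,a): −0.16·log₂0.16 = 0.4230
  cell (α,b): −0.48·log₂0.48 = 0.5083
  cell (β,a): −0.01·log₂0.01 = 0.0664
  cell (β,b): −0.05·log₂0.05 = 0.2161
  cell (γ,a): −0.24·log₂0.24 = 0.4941
  cell (γ,b): −0.06·log₂0.06 = 0.2435
Sum = 1.951 bits.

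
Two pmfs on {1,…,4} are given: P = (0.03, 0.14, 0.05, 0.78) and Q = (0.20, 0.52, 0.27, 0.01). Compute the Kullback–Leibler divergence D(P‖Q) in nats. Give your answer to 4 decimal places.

D(P‖Q) = Σ p·ln(p/q).
  0.03·ln(0.03/0.20) = -0.05691
  0.14·ln(0.14/0.52) = -0.18371
  0.05·ln(0.05/0.27) = -0.08432
  0.78·ln(0.78/0.01) = 3.39823
D(P‖Q) = 3.0733 nats.

3.0733 nats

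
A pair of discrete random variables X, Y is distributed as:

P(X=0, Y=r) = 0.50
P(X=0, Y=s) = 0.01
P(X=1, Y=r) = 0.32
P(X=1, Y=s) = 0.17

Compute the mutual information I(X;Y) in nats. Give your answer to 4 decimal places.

0.1059 nats

Marginals: p(X) = (0.5100, 0.4900), p(Y) = (0.8200, 0.1800).
I(X;Y) = Σ p(x,y)·ln[p(x,y)/(p(x)p(y))].
  (0,r): 0.50·ln(1.1956) = 0.08932
  (0,s): 0.01·ln(0.1089) = -0.02217
  (1,r): 0.32·ln(0.7964) = -0.07284
  (1,s): 0.17·ln(1.9274) = 0.11155
Sum = 0.1059 nats.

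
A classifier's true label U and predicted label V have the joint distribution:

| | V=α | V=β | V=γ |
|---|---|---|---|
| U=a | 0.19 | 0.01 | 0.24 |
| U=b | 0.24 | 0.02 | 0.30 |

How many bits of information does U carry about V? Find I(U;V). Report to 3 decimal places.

Marginals: p(U) = (0.4400, 0.5600), p(V) = (0.4300, 0.0300, 0.5400).
I(U;V) = Σ p(x,y)·log₂[p(x,y)/(p(x)p(y))].
  (a,α): 0.19·log₂(1.0042) = 0.0012
  (a,β): 0.01·log₂(0.7576) = -0.0040
  (a,γ): 0.24·log₂(1.0101) = 0.0035
  (b,α): 0.24·log₂(0.9967) = -0.0012
  (b,β): 0.02·log₂(1.1905) = 0.0050
  (b,γ): 0.30·log₂(0.9921) = -0.0034
Sum = 0.001 bits.

0.001 bits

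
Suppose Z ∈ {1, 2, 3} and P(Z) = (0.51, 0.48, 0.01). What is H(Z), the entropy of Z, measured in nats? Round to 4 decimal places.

0.7418 nats

H(Z) = −Σ p·ln p.
  −(0.51)·ln(0.51) = 0.34341
  −(0.48)·ln(0.48) = 0.35231
  −(0.01)·ln(0.01) = 0.04605
Sum: 0.34341 + 0.35231 + 0.04605 = 0.7418 nats.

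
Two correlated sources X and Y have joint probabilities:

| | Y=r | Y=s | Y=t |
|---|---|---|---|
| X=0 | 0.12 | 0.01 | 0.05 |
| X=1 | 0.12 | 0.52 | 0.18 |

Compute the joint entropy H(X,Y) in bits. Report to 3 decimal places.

1.953 bits

H(X,Y) = −Σ p(x,y)·log₂ p(x,y) over all 6 cells.
  cell (0,r): −0.12·log₂0.12 = 0.3671
  cell (0,s): −0.01·log₂0.01 = 0.0664
  cell (0,t): −0.05·log₂0.05 = 0.2161
  cell (1,r): −0.12·log₂0.12 = 0.3671
  cell (1,s): −0.52·log₂0.52 = 0.4906
  cell (1,t): −0.18·log₂0.18 = 0.4453
Sum = 1.953 bits.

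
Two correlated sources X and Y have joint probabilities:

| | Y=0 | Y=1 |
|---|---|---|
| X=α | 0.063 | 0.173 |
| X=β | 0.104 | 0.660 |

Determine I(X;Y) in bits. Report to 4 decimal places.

0.0147 bits

Marginals: p(X) = (0.2360, 0.7640), p(Y) = (0.1670, 0.8330).
I(X;Y) = H(X) + H(Y) − H(X,Y).
H(X) = 0.7883, H(Y) = 0.6508, H(X,Y) = 1.4244.
I(X;Y) = 0.7883 + 0.6508 − 1.4244 = 0.0147 bits.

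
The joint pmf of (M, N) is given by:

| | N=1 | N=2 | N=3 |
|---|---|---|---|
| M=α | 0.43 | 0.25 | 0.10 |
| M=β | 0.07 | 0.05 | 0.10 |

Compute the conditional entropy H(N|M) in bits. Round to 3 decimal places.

Marginals: p(M) = (0.7800, 0.2200), p(N) = (0.5000, 0.3000, 0.2000).
H(N|M) = Σ p(M) · H(N|M=·).
  M=α: p=0.7800, H(N|M=α) = 1.3797
  M=β: p=0.2200, H(N|M=β) = 1.5285
Weighted sum = 1.412 bits.

1.412 bits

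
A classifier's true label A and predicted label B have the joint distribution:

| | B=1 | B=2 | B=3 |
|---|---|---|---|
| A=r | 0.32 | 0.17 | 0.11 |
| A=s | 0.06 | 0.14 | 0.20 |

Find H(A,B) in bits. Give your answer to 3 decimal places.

H(A,B) = −Σ p(x,y)·log₂ p(x,y) over all 6 cells.
  cell (r,1): −0.32·log₂0.32 = 0.5260
  cell (r,2): −0.17·log₂0.17 = 0.4346
  cell (r,3): −0.11·log₂0.11 = 0.3503
  cell (s,1): −0.06·log₂0.06 = 0.2435
  cell (s,2): −0.14·log₂0.14 = 0.3971
  cell (s,3): −0.20·log₂0.20 = 0.4644
Sum = 2.416 bits.

2.416 bits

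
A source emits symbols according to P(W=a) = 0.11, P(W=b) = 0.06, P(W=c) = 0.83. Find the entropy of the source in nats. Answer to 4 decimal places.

0.5663 nats

H(W) = −Σ p·ln p.
  −(0.11)·ln(0.11) = 0.24280
  −(0.06)·ln(0.06) = 0.16880
  −(0.83)·ln(0.83) = 0.15465
Sum: 0.24280 + 0.16880 + 0.15465 = 0.5663 nats.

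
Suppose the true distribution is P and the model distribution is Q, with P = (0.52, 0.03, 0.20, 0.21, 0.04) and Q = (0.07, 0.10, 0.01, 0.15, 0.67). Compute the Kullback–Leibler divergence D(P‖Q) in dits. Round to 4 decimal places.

D(P‖Q) = Σ p·log₁₀(p/q).
  0.52·log₁₀(0.52/0.07) = 0.45287
  0.03·log₁₀(0.03/0.10) = -0.01569
  0.20·log₁₀(0.20/0.01) = 0.26021
  0.21·log₁₀(0.21/0.15) = 0.03069
  0.04·log₁₀(0.04/0.67) = -0.04896
D(P‖Q) = 0.6791 dits.

0.6791 dits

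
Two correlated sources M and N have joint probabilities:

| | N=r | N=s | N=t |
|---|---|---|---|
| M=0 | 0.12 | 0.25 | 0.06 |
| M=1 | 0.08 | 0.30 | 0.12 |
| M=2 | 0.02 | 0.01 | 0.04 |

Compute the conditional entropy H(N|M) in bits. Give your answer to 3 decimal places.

1.363 bits

Chain rule: H(N|M) = H(M,N) − H(M).
Marginals: p(M) = (0.4300, 0.5000, 0.0700), p(N) = (0.2200, 0.5600, 0.2200).
H(M,N) = 2.6553 bits; H(M) = 1.2921 bits.
H(N|M) = 2.6553 − 1.2921 = 1.363 bits.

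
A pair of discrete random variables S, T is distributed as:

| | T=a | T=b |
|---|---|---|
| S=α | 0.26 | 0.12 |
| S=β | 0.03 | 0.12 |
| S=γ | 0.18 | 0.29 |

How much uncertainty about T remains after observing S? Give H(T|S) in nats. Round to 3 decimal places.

Chain rule: H(T|S) = H(S,T) − H(S).
Marginals: p(S) = (0.3800, 0.1500, 0.4700), p(T) = (0.4700, 0.5300).
H(S,T) = 1.6319 nats; H(S) = 1.0071 nats.
H(T|S) = 1.6319 − 1.0071 = 0.625 nats.

0.625 nats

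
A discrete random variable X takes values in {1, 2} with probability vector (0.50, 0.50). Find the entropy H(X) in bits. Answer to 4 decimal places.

1.0000 bits

H(X) = −Σ p·log₂ p.
  −(0.50)·log₂(0.50) = 0.50000
  −(0.50)·log₂(0.50) = 0.50000
Sum: 0.50000 + 0.50000 = 1.0000 bits.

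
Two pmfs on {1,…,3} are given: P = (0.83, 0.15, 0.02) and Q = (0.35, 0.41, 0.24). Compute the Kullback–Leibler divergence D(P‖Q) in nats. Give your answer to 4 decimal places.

0.5162 nats

D(P‖Q) = Σ p·ln(p/q).
  0.83·ln(0.83/0.35) = 0.71670
  0.15·ln(0.15/0.41) = -0.15083
  0.02·ln(0.02/0.24) = -0.04970
D(P‖Q) = 0.5162 nats.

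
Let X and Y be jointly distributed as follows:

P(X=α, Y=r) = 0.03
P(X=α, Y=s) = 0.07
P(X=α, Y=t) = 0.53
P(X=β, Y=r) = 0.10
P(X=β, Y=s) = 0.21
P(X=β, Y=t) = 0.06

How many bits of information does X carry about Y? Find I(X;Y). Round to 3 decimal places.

0.342 bits

Marginals: p(X) = (0.6300, 0.3700), p(Y) = (0.1300, 0.2800, 0.5900).
I(X;Y) = Σ p(x,y)·log₂[p(x,y)/(p(x)p(y))].
  (α,r): 0.03·log₂(0.3663) = -0.0435
  (α,s): 0.07·log₂(0.3968) = -0.0933
  (α,t): 0.53·log₂(1.4259) = 0.2713
  (β,r): 0.10·log₂(2.0790) = 0.1056
  (β,s): 0.21·log₂(2.0270) = 0.2141
  (β,t): 0.06·log₂(0.2749) = -0.1118
Sum = 0.342 bits.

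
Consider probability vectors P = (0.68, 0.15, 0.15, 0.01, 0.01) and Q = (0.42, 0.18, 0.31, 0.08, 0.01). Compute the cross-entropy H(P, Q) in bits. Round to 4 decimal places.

1.5785 bits

H(P,Q) = −Σ p·log₂ q.
  −0.68·log₂(0.42) = 0.85105
  −0.15·log₂(0.18) = 0.37109
  −0.15·log₂(0.31) = 0.25345
  −0.01·log₂(0.08) = 0.03644
  −0.01·log₂(0.01) = 0.06644
H(P,Q) = 1.5785 bits.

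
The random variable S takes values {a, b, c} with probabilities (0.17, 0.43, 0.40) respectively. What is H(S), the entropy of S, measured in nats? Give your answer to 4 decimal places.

1.0307 nats

H(S) = −Σ p·ln p.
  −(0.17)·ln(0.17) = 0.30123
  −(0.43)·ln(0.43) = 0.36291
  −(0.40)·ln(0.40) = 0.36652
Sum: 0.30123 + 0.36291 + 0.36652 = 1.0307 nats.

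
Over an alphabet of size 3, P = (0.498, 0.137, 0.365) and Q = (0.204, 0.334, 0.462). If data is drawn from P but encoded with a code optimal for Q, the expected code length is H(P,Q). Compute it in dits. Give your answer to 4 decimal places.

H(P,Q) = −Σ p·log₁₀ q.
  −0.498·log₁₀(0.204) = 0.34380
  −0.137·log₁₀(0.334) = 0.06525
  −0.365·log₁₀(0.462) = 0.12241
H(P,Q) = 0.5315 dits.

0.5315 dits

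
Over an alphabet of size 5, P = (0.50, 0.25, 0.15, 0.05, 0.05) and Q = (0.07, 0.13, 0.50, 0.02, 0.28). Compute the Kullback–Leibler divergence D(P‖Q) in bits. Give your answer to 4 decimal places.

D(P‖Q) = Σ p·log₂(p/q).
  0.50·log₂(0.50/0.07) = 1.41825
  0.25·log₂(0.25/0.13) = 0.23585
  0.15·log₂(0.15/0.50) = -0.26054
  0.05·log₂(0.05/0.02) = 0.06610
  0.05·log₂(0.05/0.28) = -0.12427
D(P‖Q) = 1.3354 bits.

1.3354 bits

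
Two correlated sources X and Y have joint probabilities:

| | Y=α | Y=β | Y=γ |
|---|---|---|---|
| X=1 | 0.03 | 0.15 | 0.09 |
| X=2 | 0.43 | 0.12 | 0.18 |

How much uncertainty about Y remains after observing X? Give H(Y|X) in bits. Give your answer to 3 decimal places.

1.369 bits

Marginals: p(X) = (0.2700, 0.7300), p(Y) = (0.4600, 0.2700, 0.2700).
H(Y|X) = Σ p(X) · H(Y|X=·).
  X=1: p=0.2700, H(Y|X=1) = 1.3516
  X=2: p=0.7300, H(Y|X=2) = 1.3760
Weighted sum = 1.369 bits.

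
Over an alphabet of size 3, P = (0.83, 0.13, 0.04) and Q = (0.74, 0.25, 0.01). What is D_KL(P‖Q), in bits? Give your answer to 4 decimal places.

D(P‖Q) = Σ p·log₂(p/q).
  0.83·log₂(0.83/0.74) = 0.13744
  0.13·log₂(0.13/0.25) = -0.12264
  0.04·log₂(0.04/0.01) = 0.08000
D(P‖Q) = 0.0948 bits.

0.0948 bits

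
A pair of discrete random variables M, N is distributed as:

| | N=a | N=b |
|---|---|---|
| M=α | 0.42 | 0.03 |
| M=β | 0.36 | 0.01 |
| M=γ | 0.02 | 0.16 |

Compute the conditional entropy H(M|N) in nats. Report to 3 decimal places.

0.754 nats

Marginals: p(M) = (0.4500, 0.3700, 0.1800), p(N) = (0.8000, 0.2000).
H(M|N) = Σ p(N) · H(M|N=·).
  N=a: p=0.8000, H(M|N=a) = 0.7898
  N=b: p=0.2000, H(M|N=b) = 0.6129
Weighted sum = 0.754 nats.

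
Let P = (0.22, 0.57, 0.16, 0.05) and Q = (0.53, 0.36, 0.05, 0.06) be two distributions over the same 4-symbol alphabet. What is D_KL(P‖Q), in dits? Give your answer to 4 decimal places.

D(P‖Q) = Σ p·log₁₀(p/q).
  0.22·log₁₀(0.22/0.53) = -0.08401
  0.57·log₁₀(0.57/0.36) = 0.11376
  0.16·log₁₀(0.16/0.05) = 0.08082
  0.05·log₁₀(0.05/0.06) = -0.00396
D(P‖Q) = 0.1066 dits.

0.1066 dits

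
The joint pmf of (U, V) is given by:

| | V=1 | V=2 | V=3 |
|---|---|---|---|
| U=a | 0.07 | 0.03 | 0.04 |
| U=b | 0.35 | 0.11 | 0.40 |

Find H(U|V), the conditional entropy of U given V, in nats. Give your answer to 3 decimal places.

Marginals: p(U) = (0.1400, 0.8600), p(V) = (0.4200, 0.1400, 0.4400).
H(U|V) = Σ p(V) · H(U|V=·).
  V=1: p=0.4200, H(U|V=1) = 0.4506
  V=2: p=0.1400, H(U|V=2) = 0.5196
  V=3: p=0.4400, H(U|V=3) = 0.3046
Weighted sum = 0.396 nats.

0.396 nats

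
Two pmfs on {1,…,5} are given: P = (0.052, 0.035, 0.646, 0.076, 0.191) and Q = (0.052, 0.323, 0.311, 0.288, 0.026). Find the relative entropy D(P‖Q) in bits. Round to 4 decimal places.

D(P‖Q) = Σ p·log₂(p/q).
  0.052·log₂(0.052/0.052) = 0.00000
  0.035·log₂(0.035/0.323) = -0.11221
  0.646·log₂(0.646/0.311) = 0.68128
  0.076·log₂(0.076/0.288) = -0.14607
  0.191·log₂(0.191/0.026) = 0.54950
D(P‖Q) = 0.9725 bits.

0.9725 bits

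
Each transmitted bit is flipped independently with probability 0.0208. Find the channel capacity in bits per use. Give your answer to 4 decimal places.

Binary symmetric channel: C = 1 − h₂(ε) where h₂ is the binary entropy function.
h₂(0.0208) = −0.0208·log₂0.0208 − 0.9792·log₂0.9792 = 0.1459.
C = 1 − 0.1459 = 0.8541 bits per channel use.

0.8541 bits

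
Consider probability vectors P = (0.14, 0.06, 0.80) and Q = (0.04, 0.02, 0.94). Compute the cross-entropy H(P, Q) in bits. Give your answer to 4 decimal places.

H(P,Q) = −Σ p·log₂ q.
  −0.14·log₂(0.04) = 0.65014
  −0.06·log₂(0.02) = 0.33863
  −0.80·log₂(0.94) = 0.07141
H(P,Q) = 1.0602 bits.

1.0602 bits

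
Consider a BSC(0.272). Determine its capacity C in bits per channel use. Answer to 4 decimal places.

Binary symmetric channel: C = 1 − h₂(ε) where h₂ is the binary entropy function.
h₂(0.272) = −0.272·log₂0.272 − 0.728·log₂0.728 = 0.8443.
C = 1 − 0.8443 = 0.1557 bits per channel use.

0.1557 bits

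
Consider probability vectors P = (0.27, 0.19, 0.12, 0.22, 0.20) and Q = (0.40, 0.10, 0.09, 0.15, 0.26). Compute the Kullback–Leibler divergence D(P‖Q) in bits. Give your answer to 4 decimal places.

0.1185 bits

D(P‖Q) = Σ p·log₂(p/q).
  0.27·log₂(0.27/0.40) = -0.15310
  0.19·log₂(0.19/0.10) = 0.17594
  0.12·log₂(0.12/0.09) = 0.04980
  0.22·log₂(0.22/0.15) = 0.12156
  0.20·log₂(0.20/0.26) = -0.07570
D(P‖Q) = 0.1185 bits.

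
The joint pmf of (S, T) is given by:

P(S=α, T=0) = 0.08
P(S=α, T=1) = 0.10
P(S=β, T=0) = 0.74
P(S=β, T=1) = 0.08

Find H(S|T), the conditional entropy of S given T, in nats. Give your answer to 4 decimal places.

Chain rule: H(S|T) = H(S,T) − H(T).
Marginals: p(S) = (0.1800, 0.8200), p(T) = (0.8200, 0.1800).
H(S,T) = 0.8572 nats; H(T) = 0.4714 nats.
H(S|T) = 0.8572 − 0.4714 = 0.3858 nats.

0.3858 nats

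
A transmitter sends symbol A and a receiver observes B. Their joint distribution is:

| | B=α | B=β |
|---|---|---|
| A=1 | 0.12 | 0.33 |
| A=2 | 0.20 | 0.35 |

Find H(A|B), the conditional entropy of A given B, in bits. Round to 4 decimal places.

Marginals: p(A) = (0.4500, 0.5500), p(B) = (0.3200, 0.6800).
H(A|B) = Σ p(B) · H(A|B=·).
  B=α: p=0.3200, H(A|B=α) = 0.9544
  B=β: p=0.6800, H(A|B=β) = 0.9994
Weighted sum = 0.9850 bits.

0.9850 bits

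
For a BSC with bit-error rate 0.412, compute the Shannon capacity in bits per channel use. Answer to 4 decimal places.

0.0225 bits

Binary symmetric channel: C = 1 − h₂(ε) where h₂ is the binary entropy function.
h₂(0.412) = −0.412·log₂0.412 − 0.588·log₂0.588 = 0.9775.
C = 1 − 0.9775 = 0.0225 bits per channel use.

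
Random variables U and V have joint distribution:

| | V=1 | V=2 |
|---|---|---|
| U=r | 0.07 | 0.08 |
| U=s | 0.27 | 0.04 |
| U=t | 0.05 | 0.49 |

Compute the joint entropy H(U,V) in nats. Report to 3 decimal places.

1.370 nats

H(U,V) = −Σ p(x,y)·ln p(x,y) over all 6 cells.
  cell (r,1): −0.07·ln0.07 = 0.1861
  cell (r,2): −0.08·ln0.08 = 0.2021
  cell (s,1): −0.27·ln0.27 = 0.3535
  cell (s,2): −0.04·ln0.04 = 0.1288
  cell (t,1): −0.05·ln0.05 = 0.1498
  cell (t,2): −0.49·ln0.49 = 0.3495
Sum = 1.370 nats.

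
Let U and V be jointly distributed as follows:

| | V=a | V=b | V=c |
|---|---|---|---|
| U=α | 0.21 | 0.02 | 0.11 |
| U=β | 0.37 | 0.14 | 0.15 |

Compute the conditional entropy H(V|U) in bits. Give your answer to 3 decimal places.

Chain rule: H(V|U) = H(U,V) − H(U).
Marginals: p(U) = (0.3400, 0.6600), p(V) = (0.5800, 0.1600, 0.2600).
H(U,V) = 2.2744 bits; H(U) = 0.9248 bits.
H(V|U) = 2.2744 − 0.9248 = 1.350 bits.

1.350 bits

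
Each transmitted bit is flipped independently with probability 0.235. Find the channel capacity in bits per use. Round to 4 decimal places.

0.2134 bits

Binary symmetric channel: C = 1 − h₂(ε) where h₂ is the binary entropy function.
h₂(0.235) = −0.235·log₂0.235 − 0.765·log₂0.765 = 0.7866.
C = 1 − 0.7866 = 0.2134 bits per channel use.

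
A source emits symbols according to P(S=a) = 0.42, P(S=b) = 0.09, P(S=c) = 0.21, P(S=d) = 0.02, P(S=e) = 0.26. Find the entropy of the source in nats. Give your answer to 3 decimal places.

H(S) = −Σ p·ln p.
  −(0.42)·ln(0.42) = 0.3644
  −(0.09)·ln(0.09) = 0.2167
  −(0.21)·ln(0.21) = 0.3277
  −(0.02)·ln(0.02) = 0.0782
  −(0.26)·ln(0.26) = 0.3502
Sum: 0.3644 + 0.2167 + 0.3277 + 0.0782 + 0.3502 = 1.337 nats.

1.337 nats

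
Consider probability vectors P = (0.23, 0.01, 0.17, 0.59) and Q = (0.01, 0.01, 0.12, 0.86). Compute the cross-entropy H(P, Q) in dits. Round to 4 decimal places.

0.6752 dits

H(P,Q) = −Σ p·log₁₀ q.
  −0.23·log₁₀(0.01) = 0.46000
  −0.01·log₁₀(0.01) = 0.02000
  −0.17·log₁₀(0.12) = 0.15654
  −0.59·log₁₀(0.86) = 0.03865
H(P,Q) = 0.6752 dits.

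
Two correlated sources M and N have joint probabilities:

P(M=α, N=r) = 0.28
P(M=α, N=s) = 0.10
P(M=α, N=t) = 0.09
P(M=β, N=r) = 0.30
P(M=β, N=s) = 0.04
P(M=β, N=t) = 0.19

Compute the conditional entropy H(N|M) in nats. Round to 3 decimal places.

Marginals: p(M) = (0.4700, 0.5300), p(N) = (0.5800, 0.1400, 0.2800).
H(N|M) = Σ p(M) · H(N|M=·).
  M=α: p=0.4700, H(N|M=α) = 0.9543
  M=β: p=0.5300, H(N|M=β) = 0.8849
Weighted sum = 0.918 nats.

0.918 nats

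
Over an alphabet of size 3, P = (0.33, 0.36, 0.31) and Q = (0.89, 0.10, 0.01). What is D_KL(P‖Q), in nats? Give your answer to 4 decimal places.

D(P‖Q) = Σ p·ln(p/q).
  0.33·ln(0.33/0.89) = -0.32740
  0.36·ln(0.36/0.10) = 0.46114
  0.31·ln(0.31/0.01) = 1.06454
D(P‖Q) = 1.1983 nats.

1.1983 nats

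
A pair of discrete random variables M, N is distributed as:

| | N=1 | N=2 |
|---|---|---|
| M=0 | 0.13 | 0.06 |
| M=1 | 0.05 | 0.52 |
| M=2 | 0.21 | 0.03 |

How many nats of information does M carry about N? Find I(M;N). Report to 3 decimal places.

0.290 nats

Marginals: p(M) = (0.1900, 0.5700, 0.2400), p(N) = (0.3900, 0.6100).
I(M;N) = Σ p(x,y)·ln[p(x,y)/(p(x)p(y))].
  (0,1): 0.13·ln(1.7544) = 0.0731
  (0,2): 0.06·ln(0.5177) = -0.0395
  (1,1): 0.05·ln(0.2249) = -0.0746
  (1,2): 0.52·ln(1.4955) = 0.2093
  (2,1): 0.21·ln(2.2436) = 0.1697
  (2,2): 0.03·ln(0.2049) = -0.0476
Sum = 0.290 nats.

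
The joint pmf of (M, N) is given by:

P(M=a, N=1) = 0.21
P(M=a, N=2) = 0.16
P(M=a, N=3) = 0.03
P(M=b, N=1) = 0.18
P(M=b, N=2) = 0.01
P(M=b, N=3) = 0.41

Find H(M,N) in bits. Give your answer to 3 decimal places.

H(M,N) = −Σ p(x,y)·log₂ p(x,y) over all 6 cells.
  cell (a,1): −0.21·log₂0.21 = 0.4728
  cell (a,2): −0.16·log₂0.16 = 0.4230
  cell (a,3): −0.03·log₂0.03 = 0.1518
  cell (b,1): −0.18·log₂0.18 = 0.4453
  cell (b,2): −0.01·log₂0.01 = 0.0664
  cell (b,3): −0.41·log₂0.41 = 0.5274
Sum = 2.087 bits.

2.087 bits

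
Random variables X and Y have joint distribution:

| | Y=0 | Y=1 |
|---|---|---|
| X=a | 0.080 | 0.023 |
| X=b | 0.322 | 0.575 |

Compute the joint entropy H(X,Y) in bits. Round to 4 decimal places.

H(X,Y) = −Σ p(x,y)·log₂ p(x,y) over all 4 cells.
  cell (a,0): −0.080·log₂0.080 = 0.29151
  cell (a,1): −0.023·log₂0.023 = 0.12517
  cell (b,0): −0.322·log₂0.322 = 0.52643
  cell (b,1): −0.575·log₂0.575 = 0.45906
Sum = 1.4022 bits.

1.4022 bits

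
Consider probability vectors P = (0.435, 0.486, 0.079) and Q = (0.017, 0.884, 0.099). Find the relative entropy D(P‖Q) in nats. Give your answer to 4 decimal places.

D(P‖Q) = Σ p·ln(p/q).
  0.435·ln(0.435/0.017) = 1.41033
  0.486·ln(0.486/0.884) = -0.29075
  0.079·ln(0.079/0.099) = -0.01783
D(P‖Q) = 1.1018 nats.

1.1018 nats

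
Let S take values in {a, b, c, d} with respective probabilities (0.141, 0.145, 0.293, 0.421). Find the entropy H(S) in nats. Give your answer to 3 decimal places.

1.280 nats

H(S) = −Σ p·ln p.
  −(0.141)·ln(0.141) = 0.2762
  −(0.145)·ln(0.145) = 0.2800
  −(0.293)·ln(0.293) = 0.3597
  −(0.421)·ln(0.421) = 0.3642
Sum: 0.2762 + 0.2800 + 0.3597 + 0.3642 = 1.280 nats.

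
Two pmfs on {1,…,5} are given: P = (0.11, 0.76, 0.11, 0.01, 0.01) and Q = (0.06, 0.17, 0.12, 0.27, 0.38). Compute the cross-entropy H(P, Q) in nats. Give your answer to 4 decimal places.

1.9122 nats

H(P,Q) = −Σ p·ln q.
  −0.11·ln(0.06) = 0.30948
  −0.76·ln(0.17) = 1.34669
  −0.11·ln(0.12) = 0.23323
  −0.01·ln(0.27) = 0.01309
  −0.01·ln(0.38) = 0.00968
H(P,Q) = 1.9122 nats.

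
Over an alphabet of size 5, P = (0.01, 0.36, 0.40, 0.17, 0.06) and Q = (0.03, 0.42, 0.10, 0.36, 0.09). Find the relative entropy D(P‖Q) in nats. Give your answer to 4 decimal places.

0.3362 nats

D(P‖Q) = Σ p·ln(p/q).
  0.01·ln(0.01/0.03) = -0.01099
  0.36·ln(0.36/0.42) = -0.05549
  0.40·ln(0.40/0.10) = 0.55452
  0.17·ln(0.17/0.36) = -0.12755
  0.06·ln(0.06/0.09) = -0.02433
D(P‖Q) = 0.3362 nats.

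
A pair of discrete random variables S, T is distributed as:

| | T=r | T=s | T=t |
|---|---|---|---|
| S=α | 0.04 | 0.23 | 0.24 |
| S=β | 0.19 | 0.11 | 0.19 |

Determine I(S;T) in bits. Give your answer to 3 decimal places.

0.112 bits

Marginals: p(S) = (0.5100, 0.4900), p(T) = (0.2300, 0.3400, 0.4300).
I(S;T) = Σ p(x,y)·log₂[p(x,y)/(p(x)p(y))].
  (α,r): 0.04·log₂(0.3410) = -0.0621
  (α,s): 0.23·log₂(1.3264) = 0.0937
  (α,t): 0.24·log₂(1.0944) = 0.0312
  (β,r): 0.19·log₂(1.6859) = 0.1432
  (β,s): 0.11·log₂(0.6603) = -0.0659
  (β,t): 0.19·log₂(0.9018) = -0.0283
Sum = 0.112 bits.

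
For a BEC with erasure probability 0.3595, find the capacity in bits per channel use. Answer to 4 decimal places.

Binary erasure channel: capacity C = 1 − ε.
C = 1 − 0.3595 = 0.6405 bits per channel use.

0.6405 bits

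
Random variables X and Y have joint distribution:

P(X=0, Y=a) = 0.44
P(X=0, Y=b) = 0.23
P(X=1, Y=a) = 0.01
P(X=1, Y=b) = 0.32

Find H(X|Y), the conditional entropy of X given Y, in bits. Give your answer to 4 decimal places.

0.6085 bits

Marginals: p(X) = (0.6700, 0.3300), p(Y) = (0.4500, 0.5500).
H(X|Y) = Σ p(Y) · H(X|Y=·).
  Y=a: p=0.4500, H(X|Y=a) = 0.1537
  Y=b: p=0.5500, H(X|Y=b) = 0.9806
Weighted sum = 0.6085 bits.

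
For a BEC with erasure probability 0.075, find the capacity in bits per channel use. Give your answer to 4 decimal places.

0.9250 bits

Binary erasure channel: capacity C = 1 − ε.
C = 1 − 0.075 = 0.9250 bits per channel use.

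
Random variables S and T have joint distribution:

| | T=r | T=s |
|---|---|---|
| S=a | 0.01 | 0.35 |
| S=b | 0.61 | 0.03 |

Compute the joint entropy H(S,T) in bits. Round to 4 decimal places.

1.1833 bits

H(S,T) = −Σ p(x,y)·log₂ p(x,y) over all 4 cells.
  cell (a,r): −0.01·log₂0.01 = 0.06644
  cell (a,s): −0.35·log₂0.35 = 0.53010
  cell (b,r): −0.61·log₂0.61 = 0.43500
  cell (b,s): −0.03·log₂0.03 = 0.15177
Sum = 1.1833 bits.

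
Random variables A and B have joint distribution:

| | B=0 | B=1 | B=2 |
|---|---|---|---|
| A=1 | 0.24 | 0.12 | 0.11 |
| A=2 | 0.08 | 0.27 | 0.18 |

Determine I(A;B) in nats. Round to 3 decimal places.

Marginals: p(A) = (0.4700, 0.5300), p(B) = (0.3200, 0.3900, 0.2900).
I(A;B) = H(A) + H(B) − H(A,B).
H(A) = 0.6913, H(B) = 1.0908, H(A,B) = 1.7040.
I(A;B) = 0.6913 + 1.0908 − 1.7040 = 0.078 nats.

0.078 nats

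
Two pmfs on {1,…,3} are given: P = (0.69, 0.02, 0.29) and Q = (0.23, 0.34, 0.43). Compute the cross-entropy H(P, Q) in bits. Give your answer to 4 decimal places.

1.8472 bits

H(P,Q) = −Σ p·log₂ q.
  −0.69·log₂(0.23) = 1.46300
  −0.02·log₂(0.34) = 0.03113
  −0.29·log₂(0.43) = 0.35310
H(P,Q) = 1.8472 bits.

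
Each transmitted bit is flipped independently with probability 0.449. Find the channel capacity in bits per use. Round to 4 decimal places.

0.0075 bits

Binary symmetric channel: C = 1 − h₂(ε) where h₂ is the binary entropy function.
h₂(0.449) = −0.449·log₂0.449 − 0.551·log₂0.551 = 0.9925.
C = 1 − 0.9925 = 0.0075 bits per channel use.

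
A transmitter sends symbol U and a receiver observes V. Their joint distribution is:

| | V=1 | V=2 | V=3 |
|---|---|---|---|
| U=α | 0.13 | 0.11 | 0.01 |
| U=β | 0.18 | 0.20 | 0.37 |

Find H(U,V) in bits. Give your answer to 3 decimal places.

H(U,V) = −Σ p(x,y)·log₂ p(x,y) over all 6 cells.
  cell (α,1): −0.13·log₂0.13 = 0.3826
  cell (α,2): −0.11·log₂0.11 = 0.3503
  cell (α,3): −0.01·log₂0.01 = 0.0664
  cell (β,1): −0.18·log₂0.18 = 0.4453
  cell (β,2): −0.20·log₂0.20 = 0.4644
  cell (β,3): −0.37·log₂0.37 = 0.5307
Sum = 2.240 bits.

2.240 bits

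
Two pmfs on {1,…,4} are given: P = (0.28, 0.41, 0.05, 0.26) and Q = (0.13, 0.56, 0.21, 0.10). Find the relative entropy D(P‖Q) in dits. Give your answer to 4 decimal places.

0.1145 dits

D(P‖Q) = Σ p·log₁₀(p/q).
  0.28·log₁₀(0.28/0.13) = 0.09330
  0.41·log₁₀(0.41/0.56) = -0.05552
  0.05·log₁₀(0.05/0.21) = -0.03116
  0.26·log₁₀(0.26/0.10) = 0.10789
D(P‖Q) = 0.1145 dits.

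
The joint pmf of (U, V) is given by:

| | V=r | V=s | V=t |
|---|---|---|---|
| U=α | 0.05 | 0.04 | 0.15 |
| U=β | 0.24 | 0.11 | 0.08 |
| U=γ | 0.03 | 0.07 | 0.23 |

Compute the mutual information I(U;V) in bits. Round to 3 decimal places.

Marginals: p(U) = (0.2400, 0.4300, 0.3300), p(V) = (0.3200, 0.2200, 0.4600).
I(U;V) = H(U) + H(V) − H(U,V).
H(U) = 1.5455, H(V) = 1.5219, H(U,V) = 2.8563.
I(U;V) = 1.5455 + 1.5219 − 2.8563 = 0.211 bits.

0.211 bits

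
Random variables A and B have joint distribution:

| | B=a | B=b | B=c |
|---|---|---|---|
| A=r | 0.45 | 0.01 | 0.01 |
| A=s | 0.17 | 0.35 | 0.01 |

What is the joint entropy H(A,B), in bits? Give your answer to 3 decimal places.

H(A,B) = −Σ p(x,y)·log₂ p(x,y) over all 6 cells.
  cell (r,a): −0.45·log₂0.45 = 0.5184
  cell (r,b): −0.01·log₂0.01 = 0.0664
  cell (r,c): −0.01·log₂0.01 = 0.0664
  cell (s,a): −0.17·log₂0.17 = 0.4346
  cell (s,b): −0.35·log₂0.35 = 0.5301
  cell (s,c): −0.01·log₂0.01 = 0.0664
Sum = 1.682 bits.

1.682 bits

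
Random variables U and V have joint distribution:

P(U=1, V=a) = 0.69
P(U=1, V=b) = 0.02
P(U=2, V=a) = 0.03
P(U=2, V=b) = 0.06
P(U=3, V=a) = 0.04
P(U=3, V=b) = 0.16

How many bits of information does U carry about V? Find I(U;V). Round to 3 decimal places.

Marginals: p(U) = (0.7100, 0.0900, 0.2000), p(V) = (0.7600, 0.2400).
I(U;V) = H(U) + H(V) − H(U,V).
H(U) = 1.1279, H(V) = 0.7950, H(U,V) = 1.4863.
I(U;V) = 1.1279 + 0.7950 − 1.4863 = 0.437 bits.

0.437 bits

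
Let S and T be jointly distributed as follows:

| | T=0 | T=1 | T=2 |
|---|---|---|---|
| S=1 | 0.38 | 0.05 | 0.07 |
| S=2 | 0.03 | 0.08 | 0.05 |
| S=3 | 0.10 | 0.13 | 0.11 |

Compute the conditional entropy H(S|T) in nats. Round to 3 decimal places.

0.867 nats

Chain rule: H(S|T) = H(S,T) − H(T).
Marginals: p(S) = (0.5000, 0.1600, 0.3400), p(T) = (0.5100, 0.2600, 0.2300).
H(S,T) = 1.8989 nats; H(T) = 1.0317 nats.
H(S|T) = 1.8989 − 1.0317 = 0.867 nats.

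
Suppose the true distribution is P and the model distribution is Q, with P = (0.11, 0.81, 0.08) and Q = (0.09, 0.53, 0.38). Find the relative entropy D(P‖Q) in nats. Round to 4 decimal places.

D(P‖Q) = Σ p·ln(p/q).
  0.11·ln(0.11/0.09) = 0.02207
  0.81·ln(0.81/0.53) = 0.34357
  0.08·ln(0.08/0.38) = -0.12465
D(P‖Q) = 0.2410 nats.

0.2410 nats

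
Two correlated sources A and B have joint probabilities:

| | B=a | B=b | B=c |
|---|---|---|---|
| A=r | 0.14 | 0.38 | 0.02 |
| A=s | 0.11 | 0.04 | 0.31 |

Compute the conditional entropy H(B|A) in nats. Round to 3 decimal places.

Chain rule: H(B|A) = H(A,B) − H(A).
Marginals: p(A) = (0.5400, 0.4600), p(B) = (0.2500, 0.4200, 0.3300).
H(A,B) = 1.4558 nats; H(A) = 0.6899 nats.
H(B|A) = 1.4558 − 0.6899 = 0.766 nats.

0.766 nats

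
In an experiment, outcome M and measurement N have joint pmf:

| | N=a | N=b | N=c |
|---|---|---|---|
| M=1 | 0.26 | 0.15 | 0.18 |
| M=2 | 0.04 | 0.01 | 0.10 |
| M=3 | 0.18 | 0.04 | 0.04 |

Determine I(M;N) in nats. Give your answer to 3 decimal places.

0.070 nats

Marginals: p(M) = (0.5900, 0.1500, 0.2600), p(N) = (0.4800, 0.2000, 0.3200).
I(M;N) = Σ p(x,y)·ln[p(x,y)/(p(x)p(y))].
  (1,a): 0.26·ln(0.9181) = -0.0222
  (1,b): 0.15·ln(1.2712) = 0.0360
  (1,c): 0.18·ln(0.9534) = -0.0086
  (2,a): 0.04·ln(0.5556) = -0.0235
  (2,b): 0.01·ln(0.3333) = -0.0110
  (2,c): 0.10·ln(2.0833) = 0.0734
  (3,a): 0.18·ln(1.4423) = 0.0659
  (3,b): 0.04·ln(0.7692) = -0.0105
  (3,c): 0.04·ln(0.4808) = -0.0293
Sum = 0.070 nats.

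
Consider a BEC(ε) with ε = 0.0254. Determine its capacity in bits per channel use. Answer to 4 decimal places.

0.9746 bits

Binary erasure channel: capacity C = 1 − ε.
C = 1 − 0.0254 = 0.9746 bits per channel use.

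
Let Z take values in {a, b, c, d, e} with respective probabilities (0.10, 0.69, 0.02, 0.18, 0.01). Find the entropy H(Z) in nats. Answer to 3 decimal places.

0.919 nats

H(Z) = −Σ p·ln p.
  −(0.10)·ln(0.10) = 0.2303
  −(0.69)·ln(0.69) = 0.2560
  −(0.02)·ln(0.02) = 0.0782
  −(0.18)·ln(0.18) = 0.3087
  −(0.01)·ln(0.01) = 0.0461
Sum: 0.2303 + 0.2560 + 0.0782 + 0.3087 + 0.0461 = 0.919 nats.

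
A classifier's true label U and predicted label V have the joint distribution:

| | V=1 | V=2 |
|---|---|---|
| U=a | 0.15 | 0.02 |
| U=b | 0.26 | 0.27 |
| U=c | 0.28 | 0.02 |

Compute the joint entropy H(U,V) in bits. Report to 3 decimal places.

2.166 bits

H(U,V) = −Σ p(x,y)·log₂ p(x,y) over all 6 cells.
  cell (a,1): −0.15·log₂0.15 = 0.4105
  cell (a,2): −0.02·log₂0.02 = 0.1129
  cell (b,1): −0.26·log₂0.26 = 0.5053
  cell (b,2): −0.27·log₂0.27 = 0.5100
  cell (c,1): −0.28·log₂0.28 = 0.5142
  cell (c,2): −0.02·log₂0.02 = 0.1129
Sum = 2.166 bits.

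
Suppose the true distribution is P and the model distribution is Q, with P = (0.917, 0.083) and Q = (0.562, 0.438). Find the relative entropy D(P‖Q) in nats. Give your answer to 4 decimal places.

0.3109 nats

D(P‖Q) = Σ p·ln(p/q).
  0.917·ln(0.917/0.562) = 0.44897
  0.083·ln(0.083/0.438) = -0.13806
D(P‖Q) = 0.3109 nats.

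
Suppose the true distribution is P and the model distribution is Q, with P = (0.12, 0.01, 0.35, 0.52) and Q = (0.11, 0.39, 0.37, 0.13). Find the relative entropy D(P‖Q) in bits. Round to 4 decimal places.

0.9742 bits

D(P‖Q) = Σ p·log₂(p/q).
  0.12·log₂(0.12/0.11) = 0.01506
  0.01·log₂(0.01/0.39) = -0.05285
  0.35·log₂(0.35/0.37) = -0.02806
  0.52·log₂(0.52/0.13) = 1.04000
D(P‖Q) = 0.9742 bits.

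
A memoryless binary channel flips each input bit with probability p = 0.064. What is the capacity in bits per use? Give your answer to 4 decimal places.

0.6569 bits

Binary symmetric channel: C = 1 − h₂(ε) where h₂ is the binary entropy function.
h₂(0.064) = −0.064·log₂0.064 − 0.936·log₂0.936 = 0.3431.
C = 1 − 0.3431 = 0.6569 bits per channel use.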